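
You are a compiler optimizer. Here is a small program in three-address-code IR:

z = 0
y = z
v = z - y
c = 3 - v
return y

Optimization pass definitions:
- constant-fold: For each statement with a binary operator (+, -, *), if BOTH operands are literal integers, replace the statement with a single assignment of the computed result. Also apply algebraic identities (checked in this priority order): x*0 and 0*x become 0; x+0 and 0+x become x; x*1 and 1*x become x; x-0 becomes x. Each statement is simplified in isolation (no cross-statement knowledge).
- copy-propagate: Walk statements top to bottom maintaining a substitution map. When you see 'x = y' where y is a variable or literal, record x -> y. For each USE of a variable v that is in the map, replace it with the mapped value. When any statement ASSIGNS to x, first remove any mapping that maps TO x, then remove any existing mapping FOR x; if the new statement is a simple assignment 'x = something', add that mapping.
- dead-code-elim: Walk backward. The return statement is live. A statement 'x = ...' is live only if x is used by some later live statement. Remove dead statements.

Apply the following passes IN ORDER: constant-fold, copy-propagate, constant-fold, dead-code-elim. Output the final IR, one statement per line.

Answer: return 0

Derivation:
Initial IR:
  z = 0
  y = z
  v = z - y
  c = 3 - v
  return y
After constant-fold (5 stmts):
  z = 0
  y = z
  v = z - y
  c = 3 - v
  return y
After copy-propagate (5 stmts):
  z = 0
  y = 0
  v = 0 - 0
  c = 3 - v
  return 0
After constant-fold (5 stmts):
  z = 0
  y = 0
  v = 0
  c = 3 - v
  return 0
After dead-code-elim (1 stmts):
  return 0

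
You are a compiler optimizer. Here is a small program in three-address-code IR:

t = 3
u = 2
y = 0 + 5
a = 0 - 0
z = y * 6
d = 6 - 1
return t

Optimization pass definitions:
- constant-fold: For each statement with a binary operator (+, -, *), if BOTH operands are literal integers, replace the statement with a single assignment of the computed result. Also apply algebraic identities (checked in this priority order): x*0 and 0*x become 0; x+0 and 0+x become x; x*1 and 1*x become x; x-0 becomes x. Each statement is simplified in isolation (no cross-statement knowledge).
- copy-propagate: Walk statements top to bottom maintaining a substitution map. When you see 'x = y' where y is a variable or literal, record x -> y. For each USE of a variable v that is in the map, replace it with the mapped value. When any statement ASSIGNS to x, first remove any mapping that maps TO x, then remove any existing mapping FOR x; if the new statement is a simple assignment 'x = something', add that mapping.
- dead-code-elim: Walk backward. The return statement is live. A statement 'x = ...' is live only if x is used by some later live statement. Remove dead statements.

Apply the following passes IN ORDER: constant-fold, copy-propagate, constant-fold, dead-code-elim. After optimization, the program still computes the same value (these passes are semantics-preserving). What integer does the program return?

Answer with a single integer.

Initial IR:
  t = 3
  u = 2
  y = 0 + 5
  a = 0 - 0
  z = y * 6
  d = 6 - 1
  return t
After constant-fold (7 stmts):
  t = 3
  u = 2
  y = 5
  a = 0
  z = y * 6
  d = 5
  return t
After copy-propagate (7 stmts):
  t = 3
  u = 2
  y = 5
  a = 0
  z = 5 * 6
  d = 5
  return 3
After constant-fold (7 stmts):
  t = 3
  u = 2
  y = 5
  a = 0
  z = 30
  d = 5
  return 3
After dead-code-elim (1 stmts):
  return 3
Evaluate:
  t = 3  =>  t = 3
  u = 2  =>  u = 2
  y = 0 + 5  =>  y = 5
  a = 0 - 0  =>  a = 0
  z = y * 6  =>  z = 30
  d = 6 - 1  =>  d = 5
  return t = 3

Answer: 3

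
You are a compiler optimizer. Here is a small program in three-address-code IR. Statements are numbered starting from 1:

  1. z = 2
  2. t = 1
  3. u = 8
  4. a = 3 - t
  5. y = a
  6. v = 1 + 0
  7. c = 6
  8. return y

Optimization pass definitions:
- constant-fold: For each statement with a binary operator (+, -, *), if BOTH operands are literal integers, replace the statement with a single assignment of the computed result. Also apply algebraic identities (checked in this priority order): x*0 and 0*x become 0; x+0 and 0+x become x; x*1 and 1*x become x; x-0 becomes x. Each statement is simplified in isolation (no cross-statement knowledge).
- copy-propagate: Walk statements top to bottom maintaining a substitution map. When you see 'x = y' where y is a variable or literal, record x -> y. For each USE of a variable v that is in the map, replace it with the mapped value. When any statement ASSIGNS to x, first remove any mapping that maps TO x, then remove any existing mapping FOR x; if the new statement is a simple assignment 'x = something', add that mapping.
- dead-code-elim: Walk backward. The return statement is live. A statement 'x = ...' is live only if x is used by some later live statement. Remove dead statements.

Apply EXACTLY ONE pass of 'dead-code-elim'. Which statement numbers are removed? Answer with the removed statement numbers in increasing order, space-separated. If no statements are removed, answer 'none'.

Answer: 1 3 6 7

Derivation:
Backward liveness scan:
Stmt 1 'z = 2': DEAD (z not in live set [])
Stmt 2 't = 1': KEEP (t is live); live-in = []
Stmt 3 'u = 8': DEAD (u not in live set ['t'])
Stmt 4 'a = 3 - t': KEEP (a is live); live-in = ['t']
Stmt 5 'y = a': KEEP (y is live); live-in = ['a']
Stmt 6 'v = 1 + 0': DEAD (v not in live set ['y'])
Stmt 7 'c = 6': DEAD (c not in live set ['y'])
Stmt 8 'return y': KEEP (return); live-in = ['y']
Removed statement numbers: [1, 3, 6, 7]
Surviving IR:
  t = 1
  a = 3 - t
  y = a
  return y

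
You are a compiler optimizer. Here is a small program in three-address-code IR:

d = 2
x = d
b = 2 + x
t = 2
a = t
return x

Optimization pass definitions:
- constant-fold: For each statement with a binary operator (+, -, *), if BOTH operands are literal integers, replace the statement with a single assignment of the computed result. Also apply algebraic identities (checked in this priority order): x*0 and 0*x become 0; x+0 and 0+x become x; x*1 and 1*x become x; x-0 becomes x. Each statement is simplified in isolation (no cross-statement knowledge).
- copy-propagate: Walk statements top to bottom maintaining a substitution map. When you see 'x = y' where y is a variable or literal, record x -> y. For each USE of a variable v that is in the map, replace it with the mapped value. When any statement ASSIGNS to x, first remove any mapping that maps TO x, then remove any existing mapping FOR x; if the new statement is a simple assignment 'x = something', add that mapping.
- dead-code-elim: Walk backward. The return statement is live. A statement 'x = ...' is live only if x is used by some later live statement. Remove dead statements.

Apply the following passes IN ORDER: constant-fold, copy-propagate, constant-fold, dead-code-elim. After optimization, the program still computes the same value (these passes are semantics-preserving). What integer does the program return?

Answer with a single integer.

Initial IR:
  d = 2
  x = d
  b = 2 + x
  t = 2
  a = t
  return x
After constant-fold (6 stmts):
  d = 2
  x = d
  b = 2 + x
  t = 2
  a = t
  return x
After copy-propagate (6 stmts):
  d = 2
  x = 2
  b = 2 + 2
  t = 2
  a = 2
  return 2
After constant-fold (6 stmts):
  d = 2
  x = 2
  b = 4
  t = 2
  a = 2
  return 2
After dead-code-elim (1 stmts):
  return 2
Evaluate:
  d = 2  =>  d = 2
  x = d  =>  x = 2
  b = 2 + x  =>  b = 4
  t = 2  =>  t = 2
  a = t  =>  a = 2
  return x = 2

Answer: 2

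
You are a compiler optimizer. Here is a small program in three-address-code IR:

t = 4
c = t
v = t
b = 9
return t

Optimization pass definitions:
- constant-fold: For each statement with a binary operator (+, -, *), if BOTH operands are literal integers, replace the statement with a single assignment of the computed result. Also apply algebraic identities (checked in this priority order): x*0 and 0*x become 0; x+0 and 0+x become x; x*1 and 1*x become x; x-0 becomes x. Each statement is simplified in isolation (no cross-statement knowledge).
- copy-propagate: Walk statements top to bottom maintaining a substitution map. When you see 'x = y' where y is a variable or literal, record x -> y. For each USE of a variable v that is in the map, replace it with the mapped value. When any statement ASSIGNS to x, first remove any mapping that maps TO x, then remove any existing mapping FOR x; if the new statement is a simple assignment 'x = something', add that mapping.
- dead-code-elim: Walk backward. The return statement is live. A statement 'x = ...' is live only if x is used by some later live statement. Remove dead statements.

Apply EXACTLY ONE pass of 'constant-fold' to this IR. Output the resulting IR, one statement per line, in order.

Applying constant-fold statement-by-statement:
  [1] t = 4  (unchanged)
  [2] c = t  (unchanged)
  [3] v = t  (unchanged)
  [4] b = 9  (unchanged)
  [5] return t  (unchanged)
Result (5 stmts):
  t = 4
  c = t
  v = t
  b = 9
  return t

Answer: t = 4
c = t
v = t
b = 9
return t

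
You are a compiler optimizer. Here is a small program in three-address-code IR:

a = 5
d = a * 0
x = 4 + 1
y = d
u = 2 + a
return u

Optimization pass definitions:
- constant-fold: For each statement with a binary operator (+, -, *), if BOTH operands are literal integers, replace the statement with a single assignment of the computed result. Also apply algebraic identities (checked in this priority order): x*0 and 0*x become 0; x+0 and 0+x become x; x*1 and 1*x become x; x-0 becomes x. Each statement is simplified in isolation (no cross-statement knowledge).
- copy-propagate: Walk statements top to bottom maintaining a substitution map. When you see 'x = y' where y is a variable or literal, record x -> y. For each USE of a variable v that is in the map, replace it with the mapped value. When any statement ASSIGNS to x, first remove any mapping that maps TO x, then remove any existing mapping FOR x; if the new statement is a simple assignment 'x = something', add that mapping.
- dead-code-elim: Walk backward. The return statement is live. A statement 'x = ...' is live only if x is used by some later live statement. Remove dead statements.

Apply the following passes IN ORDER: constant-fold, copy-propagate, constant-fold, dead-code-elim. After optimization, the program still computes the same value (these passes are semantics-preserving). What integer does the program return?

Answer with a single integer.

Answer: 7

Derivation:
Initial IR:
  a = 5
  d = a * 0
  x = 4 + 1
  y = d
  u = 2 + a
  return u
After constant-fold (6 stmts):
  a = 5
  d = 0
  x = 5
  y = d
  u = 2 + a
  return u
After copy-propagate (6 stmts):
  a = 5
  d = 0
  x = 5
  y = 0
  u = 2 + 5
  return u
After constant-fold (6 stmts):
  a = 5
  d = 0
  x = 5
  y = 0
  u = 7
  return u
After dead-code-elim (2 stmts):
  u = 7
  return u
Evaluate:
  a = 5  =>  a = 5
  d = a * 0  =>  d = 0
  x = 4 + 1  =>  x = 5
  y = d  =>  y = 0
  u = 2 + a  =>  u = 7
  return u = 7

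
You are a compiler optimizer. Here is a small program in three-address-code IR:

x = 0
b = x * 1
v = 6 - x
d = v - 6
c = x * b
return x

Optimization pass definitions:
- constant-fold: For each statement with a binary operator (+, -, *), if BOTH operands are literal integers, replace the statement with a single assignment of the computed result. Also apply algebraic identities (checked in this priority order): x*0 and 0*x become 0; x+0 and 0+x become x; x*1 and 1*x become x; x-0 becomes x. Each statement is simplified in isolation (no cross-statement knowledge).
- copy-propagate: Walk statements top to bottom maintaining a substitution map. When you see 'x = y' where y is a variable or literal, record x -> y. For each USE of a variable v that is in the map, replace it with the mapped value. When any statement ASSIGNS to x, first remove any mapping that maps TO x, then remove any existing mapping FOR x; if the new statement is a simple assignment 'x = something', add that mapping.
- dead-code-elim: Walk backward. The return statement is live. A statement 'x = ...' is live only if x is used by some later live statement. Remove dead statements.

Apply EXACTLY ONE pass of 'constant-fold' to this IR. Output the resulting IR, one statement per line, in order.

Answer: x = 0
b = x
v = 6 - x
d = v - 6
c = x * b
return x

Derivation:
Applying constant-fold statement-by-statement:
  [1] x = 0  (unchanged)
  [2] b = x * 1  -> b = x
  [3] v = 6 - x  (unchanged)
  [4] d = v - 6  (unchanged)
  [5] c = x * b  (unchanged)
  [6] return x  (unchanged)
Result (6 stmts):
  x = 0
  b = x
  v = 6 - x
  d = v - 6
  c = x * b
  return x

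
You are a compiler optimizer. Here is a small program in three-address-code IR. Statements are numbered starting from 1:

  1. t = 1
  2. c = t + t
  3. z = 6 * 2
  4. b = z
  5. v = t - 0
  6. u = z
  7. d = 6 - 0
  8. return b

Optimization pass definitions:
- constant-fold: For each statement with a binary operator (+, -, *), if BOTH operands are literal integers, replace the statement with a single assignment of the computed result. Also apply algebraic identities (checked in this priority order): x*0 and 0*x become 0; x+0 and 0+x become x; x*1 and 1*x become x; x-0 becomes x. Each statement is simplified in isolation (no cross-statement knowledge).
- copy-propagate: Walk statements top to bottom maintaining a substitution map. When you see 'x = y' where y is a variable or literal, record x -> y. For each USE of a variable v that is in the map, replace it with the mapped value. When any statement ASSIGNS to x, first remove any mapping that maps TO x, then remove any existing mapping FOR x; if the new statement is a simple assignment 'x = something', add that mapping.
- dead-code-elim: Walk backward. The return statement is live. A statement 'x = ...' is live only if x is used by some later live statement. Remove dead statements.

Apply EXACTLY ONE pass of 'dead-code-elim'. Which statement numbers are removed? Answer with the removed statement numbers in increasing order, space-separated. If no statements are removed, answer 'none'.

Answer: 1 2 5 6 7

Derivation:
Backward liveness scan:
Stmt 1 't = 1': DEAD (t not in live set [])
Stmt 2 'c = t + t': DEAD (c not in live set [])
Stmt 3 'z = 6 * 2': KEEP (z is live); live-in = []
Stmt 4 'b = z': KEEP (b is live); live-in = ['z']
Stmt 5 'v = t - 0': DEAD (v not in live set ['b'])
Stmt 6 'u = z': DEAD (u not in live set ['b'])
Stmt 7 'd = 6 - 0': DEAD (d not in live set ['b'])
Stmt 8 'return b': KEEP (return); live-in = ['b']
Removed statement numbers: [1, 2, 5, 6, 7]
Surviving IR:
  z = 6 * 2
  b = z
  return b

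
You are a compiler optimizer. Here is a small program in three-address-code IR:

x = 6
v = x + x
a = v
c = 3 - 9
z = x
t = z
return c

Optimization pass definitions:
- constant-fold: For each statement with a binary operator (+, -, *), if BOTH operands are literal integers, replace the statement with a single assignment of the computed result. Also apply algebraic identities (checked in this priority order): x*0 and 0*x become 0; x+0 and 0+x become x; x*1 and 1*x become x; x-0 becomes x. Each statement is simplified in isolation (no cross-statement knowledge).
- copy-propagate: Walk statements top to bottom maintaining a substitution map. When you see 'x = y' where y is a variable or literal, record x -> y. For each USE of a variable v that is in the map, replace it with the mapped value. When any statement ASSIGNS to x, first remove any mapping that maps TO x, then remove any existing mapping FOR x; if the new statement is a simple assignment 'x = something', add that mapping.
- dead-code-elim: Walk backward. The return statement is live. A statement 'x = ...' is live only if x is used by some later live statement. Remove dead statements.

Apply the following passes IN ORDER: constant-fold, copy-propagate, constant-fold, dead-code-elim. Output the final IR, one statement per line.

Answer: return -6

Derivation:
Initial IR:
  x = 6
  v = x + x
  a = v
  c = 3 - 9
  z = x
  t = z
  return c
After constant-fold (7 stmts):
  x = 6
  v = x + x
  a = v
  c = -6
  z = x
  t = z
  return c
After copy-propagate (7 stmts):
  x = 6
  v = 6 + 6
  a = v
  c = -6
  z = 6
  t = 6
  return -6
After constant-fold (7 stmts):
  x = 6
  v = 12
  a = v
  c = -6
  z = 6
  t = 6
  return -6
After dead-code-elim (1 stmts):
  return -6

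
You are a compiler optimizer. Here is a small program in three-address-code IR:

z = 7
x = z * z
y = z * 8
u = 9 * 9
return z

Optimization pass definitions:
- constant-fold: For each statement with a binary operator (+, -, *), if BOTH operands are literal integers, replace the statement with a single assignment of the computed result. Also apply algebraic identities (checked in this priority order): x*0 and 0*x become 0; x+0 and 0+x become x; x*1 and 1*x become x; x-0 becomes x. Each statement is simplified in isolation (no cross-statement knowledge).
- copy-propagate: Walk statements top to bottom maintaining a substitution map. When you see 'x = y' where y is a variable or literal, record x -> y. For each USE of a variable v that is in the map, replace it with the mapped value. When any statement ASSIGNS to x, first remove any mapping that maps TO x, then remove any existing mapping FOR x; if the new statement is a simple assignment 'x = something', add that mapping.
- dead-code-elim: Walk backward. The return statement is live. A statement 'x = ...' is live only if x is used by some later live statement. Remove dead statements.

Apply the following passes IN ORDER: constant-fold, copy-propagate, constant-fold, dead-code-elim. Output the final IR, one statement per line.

Initial IR:
  z = 7
  x = z * z
  y = z * 8
  u = 9 * 9
  return z
After constant-fold (5 stmts):
  z = 7
  x = z * z
  y = z * 8
  u = 81
  return z
After copy-propagate (5 stmts):
  z = 7
  x = 7 * 7
  y = 7 * 8
  u = 81
  return 7
After constant-fold (5 stmts):
  z = 7
  x = 49
  y = 56
  u = 81
  return 7
After dead-code-elim (1 stmts):
  return 7

Answer: return 7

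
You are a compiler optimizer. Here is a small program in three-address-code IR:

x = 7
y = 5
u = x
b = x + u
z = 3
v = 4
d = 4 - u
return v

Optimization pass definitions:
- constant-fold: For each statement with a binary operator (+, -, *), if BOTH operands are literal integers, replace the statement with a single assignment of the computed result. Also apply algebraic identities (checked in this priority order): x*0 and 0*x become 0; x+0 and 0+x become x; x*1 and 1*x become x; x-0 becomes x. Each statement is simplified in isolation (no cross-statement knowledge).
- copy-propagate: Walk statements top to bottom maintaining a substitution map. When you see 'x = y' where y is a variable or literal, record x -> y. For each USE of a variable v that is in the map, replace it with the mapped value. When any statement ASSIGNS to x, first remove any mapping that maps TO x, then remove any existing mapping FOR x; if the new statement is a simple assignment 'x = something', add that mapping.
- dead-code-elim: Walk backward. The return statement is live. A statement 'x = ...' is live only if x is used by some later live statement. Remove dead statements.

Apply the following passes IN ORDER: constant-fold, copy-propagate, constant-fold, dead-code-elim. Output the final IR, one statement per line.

Initial IR:
  x = 7
  y = 5
  u = x
  b = x + u
  z = 3
  v = 4
  d = 4 - u
  return v
After constant-fold (8 stmts):
  x = 7
  y = 5
  u = x
  b = x + u
  z = 3
  v = 4
  d = 4 - u
  return v
After copy-propagate (8 stmts):
  x = 7
  y = 5
  u = 7
  b = 7 + 7
  z = 3
  v = 4
  d = 4 - 7
  return 4
After constant-fold (8 stmts):
  x = 7
  y = 5
  u = 7
  b = 14
  z = 3
  v = 4
  d = -3
  return 4
After dead-code-elim (1 stmts):
  return 4

Answer: return 4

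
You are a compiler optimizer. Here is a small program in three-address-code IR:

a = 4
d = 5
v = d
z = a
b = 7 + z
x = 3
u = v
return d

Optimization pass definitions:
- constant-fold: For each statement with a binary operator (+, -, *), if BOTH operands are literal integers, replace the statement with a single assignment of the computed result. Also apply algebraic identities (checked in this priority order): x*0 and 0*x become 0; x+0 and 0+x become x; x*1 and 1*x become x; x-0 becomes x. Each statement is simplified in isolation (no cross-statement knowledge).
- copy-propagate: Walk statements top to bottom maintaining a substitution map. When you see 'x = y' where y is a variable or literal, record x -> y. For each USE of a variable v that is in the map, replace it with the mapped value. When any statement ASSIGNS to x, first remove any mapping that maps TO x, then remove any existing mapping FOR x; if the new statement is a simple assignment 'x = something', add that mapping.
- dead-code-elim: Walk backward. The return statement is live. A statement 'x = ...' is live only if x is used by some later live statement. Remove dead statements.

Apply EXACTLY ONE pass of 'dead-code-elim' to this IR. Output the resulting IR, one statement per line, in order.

Applying dead-code-elim statement-by-statement:
  [8] return d  -> KEEP (return); live=['d']
  [7] u = v  -> DEAD (u not live)
  [6] x = 3  -> DEAD (x not live)
  [5] b = 7 + z  -> DEAD (b not live)
  [4] z = a  -> DEAD (z not live)
  [3] v = d  -> DEAD (v not live)
  [2] d = 5  -> KEEP; live=[]
  [1] a = 4  -> DEAD (a not live)
Result (2 stmts):
  d = 5
  return d

Answer: d = 5
return d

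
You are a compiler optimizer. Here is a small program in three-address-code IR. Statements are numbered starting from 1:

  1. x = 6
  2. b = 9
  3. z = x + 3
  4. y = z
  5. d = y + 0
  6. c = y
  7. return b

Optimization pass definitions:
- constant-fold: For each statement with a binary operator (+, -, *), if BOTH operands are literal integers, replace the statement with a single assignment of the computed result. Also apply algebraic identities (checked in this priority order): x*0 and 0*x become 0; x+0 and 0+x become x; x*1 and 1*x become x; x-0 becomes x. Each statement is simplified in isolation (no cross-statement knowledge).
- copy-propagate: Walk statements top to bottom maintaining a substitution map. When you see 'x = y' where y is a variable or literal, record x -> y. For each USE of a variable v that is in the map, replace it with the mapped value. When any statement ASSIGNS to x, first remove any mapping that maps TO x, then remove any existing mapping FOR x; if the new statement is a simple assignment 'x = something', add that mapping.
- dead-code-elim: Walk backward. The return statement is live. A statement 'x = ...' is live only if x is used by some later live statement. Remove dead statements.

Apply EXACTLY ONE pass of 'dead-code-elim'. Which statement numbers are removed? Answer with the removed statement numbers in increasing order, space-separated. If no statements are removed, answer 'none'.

Backward liveness scan:
Stmt 1 'x = 6': DEAD (x not in live set [])
Stmt 2 'b = 9': KEEP (b is live); live-in = []
Stmt 3 'z = x + 3': DEAD (z not in live set ['b'])
Stmt 4 'y = z': DEAD (y not in live set ['b'])
Stmt 5 'd = y + 0': DEAD (d not in live set ['b'])
Stmt 6 'c = y': DEAD (c not in live set ['b'])
Stmt 7 'return b': KEEP (return); live-in = ['b']
Removed statement numbers: [1, 3, 4, 5, 6]
Surviving IR:
  b = 9
  return b

Answer: 1 3 4 5 6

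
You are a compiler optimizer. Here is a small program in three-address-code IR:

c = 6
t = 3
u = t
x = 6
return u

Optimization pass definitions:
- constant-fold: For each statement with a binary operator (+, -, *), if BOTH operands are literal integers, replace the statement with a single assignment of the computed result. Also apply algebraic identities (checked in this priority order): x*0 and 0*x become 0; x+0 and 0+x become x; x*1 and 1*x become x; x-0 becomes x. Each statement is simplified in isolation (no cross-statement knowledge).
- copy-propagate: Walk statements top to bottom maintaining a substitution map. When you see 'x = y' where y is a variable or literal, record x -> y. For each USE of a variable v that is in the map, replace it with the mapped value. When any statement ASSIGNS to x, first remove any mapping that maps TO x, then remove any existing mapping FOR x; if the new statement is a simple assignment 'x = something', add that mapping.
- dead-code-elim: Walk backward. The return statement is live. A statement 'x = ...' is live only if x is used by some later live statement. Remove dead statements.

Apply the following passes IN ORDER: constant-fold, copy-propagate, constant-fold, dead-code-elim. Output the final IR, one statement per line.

Initial IR:
  c = 6
  t = 3
  u = t
  x = 6
  return u
After constant-fold (5 stmts):
  c = 6
  t = 3
  u = t
  x = 6
  return u
After copy-propagate (5 stmts):
  c = 6
  t = 3
  u = 3
  x = 6
  return 3
After constant-fold (5 stmts):
  c = 6
  t = 3
  u = 3
  x = 6
  return 3
After dead-code-elim (1 stmts):
  return 3

Answer: return 3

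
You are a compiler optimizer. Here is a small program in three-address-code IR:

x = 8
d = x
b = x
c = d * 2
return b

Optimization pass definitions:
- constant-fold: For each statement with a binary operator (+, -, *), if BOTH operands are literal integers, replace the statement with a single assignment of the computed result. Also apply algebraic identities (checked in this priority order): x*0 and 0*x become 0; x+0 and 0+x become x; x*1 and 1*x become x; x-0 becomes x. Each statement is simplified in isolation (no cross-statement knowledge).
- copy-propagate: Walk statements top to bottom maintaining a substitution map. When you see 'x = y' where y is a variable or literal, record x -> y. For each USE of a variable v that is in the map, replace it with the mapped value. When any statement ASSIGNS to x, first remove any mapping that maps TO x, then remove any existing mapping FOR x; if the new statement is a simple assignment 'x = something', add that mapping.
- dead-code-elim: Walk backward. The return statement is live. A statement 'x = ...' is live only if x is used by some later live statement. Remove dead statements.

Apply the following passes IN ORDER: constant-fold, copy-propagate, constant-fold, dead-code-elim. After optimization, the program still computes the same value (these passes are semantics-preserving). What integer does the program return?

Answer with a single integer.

Initial IR:
  x = 8
  d = x
  b = x
  c = d * 2
  return b
After constant-fold (5 stmts):
  x = 8
  d = x
  b = x
  c = d * 2
  return b
After copy-propagate (5 stmts):
  x = 8
  d = 8
  b = 8
  c = 8 * 2
  return 8
After constant-fold (5 stmts):
  x = 8
  d = 8
  b = 8
  c = 16
  return 8
After dead-code-elim (1 stmts):
  return 8
Evaluate:
  x = 8  =>  x = 8
  d = x  =>  d = 8
  b = x  =>  b = 8
  c = d * 2  =>  c = 16
  return b = 8

Answer: 8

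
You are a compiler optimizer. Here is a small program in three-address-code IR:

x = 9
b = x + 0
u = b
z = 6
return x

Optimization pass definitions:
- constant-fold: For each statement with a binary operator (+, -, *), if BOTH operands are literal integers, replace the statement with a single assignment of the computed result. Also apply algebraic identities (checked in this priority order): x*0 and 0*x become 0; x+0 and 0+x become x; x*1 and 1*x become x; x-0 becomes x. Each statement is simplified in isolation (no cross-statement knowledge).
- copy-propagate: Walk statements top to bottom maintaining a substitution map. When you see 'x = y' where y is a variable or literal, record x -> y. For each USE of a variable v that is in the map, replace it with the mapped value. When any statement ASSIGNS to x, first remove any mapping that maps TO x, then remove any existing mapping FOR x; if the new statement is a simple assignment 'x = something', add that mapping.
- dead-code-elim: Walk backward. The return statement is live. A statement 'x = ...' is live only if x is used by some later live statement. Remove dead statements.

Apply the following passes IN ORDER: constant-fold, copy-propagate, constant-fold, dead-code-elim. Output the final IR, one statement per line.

Answer: return 9

Derivation:
Initial IR:
  x = 9
  b = x + 0
  u = b
  z = 6
  return x
After constant-fold (5 stmts):
  x = 9
  b = x
  u = b
  z = 6
  return x
After copy-propagate (5 stmts):
  x = 9
  b = 9
  u = 9
  z = 6
  return 9
After constant-fold (5 stmts):
  x = 9
  b = 9
  u = 9
  z = 6
  return 9
After dead-code-elim (1 stmts):
  return 9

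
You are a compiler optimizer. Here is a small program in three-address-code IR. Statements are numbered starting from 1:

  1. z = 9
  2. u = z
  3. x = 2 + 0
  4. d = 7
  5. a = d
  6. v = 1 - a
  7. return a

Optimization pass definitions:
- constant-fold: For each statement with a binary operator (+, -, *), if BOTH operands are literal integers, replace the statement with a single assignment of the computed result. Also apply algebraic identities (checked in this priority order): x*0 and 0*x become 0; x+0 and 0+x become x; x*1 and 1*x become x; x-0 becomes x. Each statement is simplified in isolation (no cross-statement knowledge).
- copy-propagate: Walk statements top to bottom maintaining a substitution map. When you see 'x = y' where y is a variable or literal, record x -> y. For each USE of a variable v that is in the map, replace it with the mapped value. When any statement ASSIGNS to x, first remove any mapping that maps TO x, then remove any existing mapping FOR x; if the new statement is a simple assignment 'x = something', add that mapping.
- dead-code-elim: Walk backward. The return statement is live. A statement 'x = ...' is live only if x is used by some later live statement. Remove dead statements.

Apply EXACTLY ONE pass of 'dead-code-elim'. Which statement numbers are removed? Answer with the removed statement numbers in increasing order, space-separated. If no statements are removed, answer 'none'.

Backward liveness scan:
Stmt 1 'z = 9': DEAD (z not in live set [])
Stmt 2 'u = z': DEAD (u not in live set [])
Stmt 3 'x = 2 + 0': DEAD (x not in live set [])
Stmt 4 'd = 7': KEEP (d is live); live-in = []
Stmt 5 'a = d': KEEP (a is live); live-in = ['d']
Stmt 6 'v = 1 - a': DEAD (v not in live set ['a'])
Stmt 7 'return a': KEEP (return); live-in = ['a']
Removed statement numbers: [1, 2, 3, 6]
Surviving IR:
  d = 7
  a = d
  return a

Answer: 1 2 3 6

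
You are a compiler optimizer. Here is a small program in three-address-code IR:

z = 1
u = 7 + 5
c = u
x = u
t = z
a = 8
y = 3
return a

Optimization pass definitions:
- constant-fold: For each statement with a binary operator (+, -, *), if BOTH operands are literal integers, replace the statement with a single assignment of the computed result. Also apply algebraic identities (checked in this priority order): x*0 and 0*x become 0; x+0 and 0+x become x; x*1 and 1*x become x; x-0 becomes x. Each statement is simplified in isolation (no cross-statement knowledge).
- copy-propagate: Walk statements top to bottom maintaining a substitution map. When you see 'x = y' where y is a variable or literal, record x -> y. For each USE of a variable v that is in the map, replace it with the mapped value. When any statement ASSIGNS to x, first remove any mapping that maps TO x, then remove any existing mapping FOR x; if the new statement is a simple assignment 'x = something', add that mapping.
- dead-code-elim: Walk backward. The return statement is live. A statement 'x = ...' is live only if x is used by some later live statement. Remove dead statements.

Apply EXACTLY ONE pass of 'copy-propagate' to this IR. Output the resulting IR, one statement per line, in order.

Answer: z = 1
u = 7 + 5
c = u
x = u
t = 1
a = 8
y = 3
return 8

Derivation:
Applying copy-propagate statement-by-statement:
  [1] z = 1  (unchanged)
  [2] u = 7 + 5  (unchanged)
  [3] c = u  (unchanged)
  [4] x = u  (unchanged)
  [5] t = z  -> t = 1
  [6] a = 8  (unchanged)
  [7] y = 3  (unchanged)
  [8] return a  -> return 8
Result (8 stmts):
  z = 1
  u = 7 + 5
  c = u
  x = u
  t = 1
  a = 8
  y = 3
  return 8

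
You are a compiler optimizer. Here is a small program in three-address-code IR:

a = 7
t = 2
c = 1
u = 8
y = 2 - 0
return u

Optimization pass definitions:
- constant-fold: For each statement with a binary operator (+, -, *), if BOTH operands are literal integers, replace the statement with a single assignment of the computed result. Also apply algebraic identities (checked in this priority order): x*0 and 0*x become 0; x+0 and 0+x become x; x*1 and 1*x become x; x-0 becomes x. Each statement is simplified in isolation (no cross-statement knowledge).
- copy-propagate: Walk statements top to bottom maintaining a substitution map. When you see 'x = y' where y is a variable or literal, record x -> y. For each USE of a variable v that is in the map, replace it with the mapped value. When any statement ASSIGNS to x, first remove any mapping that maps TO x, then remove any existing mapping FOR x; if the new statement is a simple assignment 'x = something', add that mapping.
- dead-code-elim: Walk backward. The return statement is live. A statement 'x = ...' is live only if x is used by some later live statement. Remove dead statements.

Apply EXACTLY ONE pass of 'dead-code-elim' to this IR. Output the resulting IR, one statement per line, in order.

Answer: u = 8
return u

Derivation:
Applying dead-code-elim statement-by-statement:
  [6] return u  -> KEEP (return); live=['u']
  [5] y = 2 - 0  -> DEAD (y not live)
  [4] u = 8  -> KEEP; live=[]
  [3] c = 1  -> DEAD (c not live)
  [2] t = 2  -> DEAD (t not live)
  [1] a = 7  -> DEAD (a not live)
Result (2 stmts):
  u = 8
  return u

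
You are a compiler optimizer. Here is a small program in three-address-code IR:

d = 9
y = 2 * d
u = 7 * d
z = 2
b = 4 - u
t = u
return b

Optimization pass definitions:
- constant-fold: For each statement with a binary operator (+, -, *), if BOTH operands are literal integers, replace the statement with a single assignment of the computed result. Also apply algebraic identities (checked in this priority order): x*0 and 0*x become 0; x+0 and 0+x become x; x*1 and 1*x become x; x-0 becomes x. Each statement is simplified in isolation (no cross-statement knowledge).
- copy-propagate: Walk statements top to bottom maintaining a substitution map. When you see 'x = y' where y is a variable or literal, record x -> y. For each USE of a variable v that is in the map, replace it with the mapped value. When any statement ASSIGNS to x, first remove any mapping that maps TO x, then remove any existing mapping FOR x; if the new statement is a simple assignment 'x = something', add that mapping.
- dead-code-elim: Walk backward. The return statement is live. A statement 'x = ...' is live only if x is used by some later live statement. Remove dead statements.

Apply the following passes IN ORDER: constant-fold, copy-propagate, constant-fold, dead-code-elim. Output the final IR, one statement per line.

Answer: u = 63
b = 4 - u
return b

Derivation:
Initial IR:
  d = 9
  y = 2 * d
  u = 7 * d
  z = 2
  b = 4 - u
  t = u
  return b
After constant-fold (7 stmts):
  d = 9
  y = 2 * d
  u = 7 * d
  z = 2
  b = 4 - u
  t = u
  return b
After copy-propagate (7 stmts):
  d = 9
  y = 2 * 9
  u = 7 * 9
  z = 2
  b = 4 - u
  t = u
  return b
After constant-fold (7 stmts):
  d = 9
  y = 18
  u = 63
  z = 2
  b = 4 - u
  t = u
  return b
After dead-code-elim (3 stmts):
  u = 63
  b = 4 - u
  return b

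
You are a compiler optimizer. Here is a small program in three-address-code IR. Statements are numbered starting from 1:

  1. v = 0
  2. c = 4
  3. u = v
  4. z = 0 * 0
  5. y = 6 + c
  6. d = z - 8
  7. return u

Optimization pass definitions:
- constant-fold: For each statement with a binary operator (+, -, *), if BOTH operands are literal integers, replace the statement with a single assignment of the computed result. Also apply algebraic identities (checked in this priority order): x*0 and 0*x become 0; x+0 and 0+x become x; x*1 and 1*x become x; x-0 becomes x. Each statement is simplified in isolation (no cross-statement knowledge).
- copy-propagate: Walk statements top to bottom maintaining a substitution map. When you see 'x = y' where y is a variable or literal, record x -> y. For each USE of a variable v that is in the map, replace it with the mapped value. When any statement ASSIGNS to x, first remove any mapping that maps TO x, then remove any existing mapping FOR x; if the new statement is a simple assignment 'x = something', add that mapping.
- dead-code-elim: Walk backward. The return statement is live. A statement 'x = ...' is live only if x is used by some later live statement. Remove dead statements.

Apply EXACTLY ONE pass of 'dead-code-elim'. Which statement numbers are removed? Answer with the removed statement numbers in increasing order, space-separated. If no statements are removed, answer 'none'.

Answer: 2 4 5 6

Derivation:
Backward liveness scan:
Stmt 1 'v = 0': KEEP (v is live); live-in = []
Stmt 2 'c = 4': DEAD (c not in live set ['v'])
Stmt 3 'u = v': KEEP (u is live); live-in = ['v']
Stmt 4 'z = 0 * 0': DEAD (z not in live set ['u'])
Stmt 5 'y = 6 + c': DEAD (y not in live set ['u'])
Stmt 6 'd = z - 8': DEAD (d not in live set ['u'])
Stmt 7 'return u': KEEP (return); live-in = ['u']
Removed statement numbers: [2, 4, 5, 6]
Surviving IR:
  v = 0
  u = v
  return u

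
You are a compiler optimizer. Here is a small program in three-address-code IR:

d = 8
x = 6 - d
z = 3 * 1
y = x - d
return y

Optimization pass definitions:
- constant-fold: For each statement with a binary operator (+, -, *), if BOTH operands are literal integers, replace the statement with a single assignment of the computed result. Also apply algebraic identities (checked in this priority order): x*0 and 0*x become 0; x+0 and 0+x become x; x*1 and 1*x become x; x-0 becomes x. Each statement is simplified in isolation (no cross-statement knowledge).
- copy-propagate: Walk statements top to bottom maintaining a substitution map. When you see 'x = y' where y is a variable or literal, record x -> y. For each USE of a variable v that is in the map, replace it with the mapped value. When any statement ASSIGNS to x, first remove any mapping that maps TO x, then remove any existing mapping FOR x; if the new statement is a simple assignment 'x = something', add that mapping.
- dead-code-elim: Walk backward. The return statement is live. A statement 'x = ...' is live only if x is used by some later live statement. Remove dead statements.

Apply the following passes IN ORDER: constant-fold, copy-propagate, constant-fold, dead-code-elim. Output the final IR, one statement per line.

Answer: x = -2
y = x - 8
return y

Derivation:
Initial IR:
  d = 8
  x = 6 - d
  z = 3 * 1
  y = x - d
  return y
After constant-fold (5 stmts):
  d = 8
  x = 6 - d
  z = 3
  y = x - d
  return y
After copy-propagate (5 stmts):
  d = 8
  x = 6 - 8
  z = 3
  y = x - 8
  return y
After constant-fold (5 stmts):
  d = 8
  x = -2
  z = 3
  y = x - 8
  return y
After dead-code-elim (3 stmts):
  x = -2
  y = x - 8
  return y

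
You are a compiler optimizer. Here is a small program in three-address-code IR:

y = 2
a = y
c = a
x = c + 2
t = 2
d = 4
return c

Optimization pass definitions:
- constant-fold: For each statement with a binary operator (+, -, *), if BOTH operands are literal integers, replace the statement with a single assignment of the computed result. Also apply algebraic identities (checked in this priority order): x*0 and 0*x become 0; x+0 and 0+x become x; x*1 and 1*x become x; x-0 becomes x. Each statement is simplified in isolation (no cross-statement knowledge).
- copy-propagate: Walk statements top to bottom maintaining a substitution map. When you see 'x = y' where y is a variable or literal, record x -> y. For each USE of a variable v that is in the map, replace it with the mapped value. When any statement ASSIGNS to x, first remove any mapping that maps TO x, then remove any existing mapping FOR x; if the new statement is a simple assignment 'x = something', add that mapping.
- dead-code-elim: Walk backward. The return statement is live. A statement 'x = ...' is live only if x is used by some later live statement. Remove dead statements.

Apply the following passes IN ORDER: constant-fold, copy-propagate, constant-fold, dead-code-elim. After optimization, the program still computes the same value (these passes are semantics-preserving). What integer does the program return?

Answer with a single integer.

Answer: 2

Derivation:
Initial IR:
  y = 2
  a = y
  c = a
  x = c + 2
  t = 2
  d = 4
  return c
After constant-fold (7 stmts):
  y = 2
  a = y
  c = a
  x = c + 2
  t = 2
  d = 4
  return c
After copy-propagate (7 stmts):
  y = 2
  a = 2
  c = 2
  x = 2 + 2
  t = 2
  d = 4
  return 2
After constant-fold (7 stmts):
  y = 2
  a = 2
  c = 2
  x = 4
  t = 2
  d = 4
  return 2
After dead-code-elim (1 stmts):
  return 2
Evaluate:
  y = 2  =>  y = 2
  a = y  =>  a = 2
  c = a  =>  c = 2
  x = c + 2  =>  x = 4
  t = 2  =>  t = 2
  d = 4  =>  d = 4
  return c = 2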